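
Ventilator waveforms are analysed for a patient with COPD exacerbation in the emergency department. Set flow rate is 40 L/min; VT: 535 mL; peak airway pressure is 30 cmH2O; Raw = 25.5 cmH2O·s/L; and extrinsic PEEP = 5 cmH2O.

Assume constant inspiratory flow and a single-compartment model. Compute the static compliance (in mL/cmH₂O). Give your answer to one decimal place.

Flow: 40 L/min ÷ 60 = 0.6667 L/s.
Equation of motion (constant flow): PIP = Vt/C + R·V̇ + PEEP.
Vt/C = PIP − R·V̇ − PEEP = 30 − 25.5×0.6667 − 5 = 30 − 17.001 − 5 = 7.999 cmH2O.
C = Vt / 7.999 = 535 / 7.999 = 66.883 mL/cmH2O.

66.9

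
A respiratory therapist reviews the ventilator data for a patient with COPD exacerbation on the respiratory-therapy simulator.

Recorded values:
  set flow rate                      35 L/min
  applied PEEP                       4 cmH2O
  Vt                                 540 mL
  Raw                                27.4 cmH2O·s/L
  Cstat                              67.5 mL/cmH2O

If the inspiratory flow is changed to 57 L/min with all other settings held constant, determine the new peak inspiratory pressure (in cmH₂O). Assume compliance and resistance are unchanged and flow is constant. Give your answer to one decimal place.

Flow: 35 L/min ÷ 60 = 0.5833 L/s.
New flow: 57 L/min ÷ 60 = 0.95 L/s.
PIP = Vt/C + R·V̇ + PEEP (constant-flow equation of motion).
Only the resistive term changes: ΔPIP = R × ΔV̇ = 27.4 × (0.95 − 0.5833) = 27.4 × 0.3667 = 10.048 cmH2O.
Original PIP = 540/67.5 + 27.4×0.5833 + 4 = 27.982 cmH2O; new PIP = 27.982 + (10.048) = 38.03 cmH2O.

38.0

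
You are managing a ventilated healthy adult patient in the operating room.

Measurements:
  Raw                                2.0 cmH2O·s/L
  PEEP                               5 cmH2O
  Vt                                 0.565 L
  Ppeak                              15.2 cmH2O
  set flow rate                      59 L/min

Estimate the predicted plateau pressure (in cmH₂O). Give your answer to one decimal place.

13.2

Flow: 59 L/min ÷ 60 = 0.9833 L/s.
Pplat = PIP − Raw × flow = 15.2 − 2.0 × 0.9833 = 15.2 − 1.967 = 13.233 cmH2O.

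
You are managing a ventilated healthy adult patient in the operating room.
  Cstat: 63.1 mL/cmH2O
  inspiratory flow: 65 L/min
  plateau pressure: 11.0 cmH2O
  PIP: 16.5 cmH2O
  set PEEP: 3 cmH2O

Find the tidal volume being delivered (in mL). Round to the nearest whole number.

505

Vt = Cstat × (Pplat − PEEP) = 63.1 × (11.0 − 3) = 63.1 × 8.0 = 504.8 mL.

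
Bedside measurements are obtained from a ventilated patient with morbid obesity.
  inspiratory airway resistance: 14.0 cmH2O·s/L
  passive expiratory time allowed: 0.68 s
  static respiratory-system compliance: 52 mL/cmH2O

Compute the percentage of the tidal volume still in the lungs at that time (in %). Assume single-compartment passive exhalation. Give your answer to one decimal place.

39.3

τ = R × C = 14.0 × 52 mL/cmH2O = 14.0 × 0.052 L/cmH2O = 0.728 s.
Passive exhalation: V(t)/V₀ = e^(−t/τ) = e^(−0.68/0.728) = 0.393.
Fraction remaining = 0.393 → 39.3%.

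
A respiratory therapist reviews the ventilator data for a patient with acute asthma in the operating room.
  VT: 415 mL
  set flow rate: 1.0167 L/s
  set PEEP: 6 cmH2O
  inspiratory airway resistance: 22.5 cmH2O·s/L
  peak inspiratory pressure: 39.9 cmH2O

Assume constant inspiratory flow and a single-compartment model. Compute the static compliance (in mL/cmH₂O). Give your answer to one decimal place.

Equation of motion (constant flow): PIP = Vt/C + R·V̇ + PEEP.
Vt/C = PIP − R·V̇ − PEEP = 39.9 − 22.5×1.0167 − 6 = 39.9 − 22.876 − 6 = 11.024 cmH2O.
C = Vt / 11.024 = 415 / 11.024 = 37.645 mL/cmH2O.

37.6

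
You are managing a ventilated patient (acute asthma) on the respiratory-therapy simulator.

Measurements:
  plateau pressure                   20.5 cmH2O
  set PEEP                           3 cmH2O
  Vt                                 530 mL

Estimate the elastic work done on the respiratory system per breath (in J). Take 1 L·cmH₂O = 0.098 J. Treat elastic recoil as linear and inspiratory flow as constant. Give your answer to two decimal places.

0.45

Elastic work ≈ ½ × (Pplat − PEEP) × Vt = 0.5 × (20.5 − 3) × 0.530 L = 0.5 × 17.5 × 0.530 = 4.638 L·cmH2O.
× 0.098 J/(L·cmH2O) → 0.4545 J.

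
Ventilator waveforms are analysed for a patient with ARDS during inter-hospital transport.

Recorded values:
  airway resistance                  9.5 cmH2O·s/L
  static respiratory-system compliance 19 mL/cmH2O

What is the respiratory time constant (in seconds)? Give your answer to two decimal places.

τ = R × C = 9.5 × 19 mL/cmH2O = 9.5 × 0.019 L/cmH2O = 0.1805 s.

0.18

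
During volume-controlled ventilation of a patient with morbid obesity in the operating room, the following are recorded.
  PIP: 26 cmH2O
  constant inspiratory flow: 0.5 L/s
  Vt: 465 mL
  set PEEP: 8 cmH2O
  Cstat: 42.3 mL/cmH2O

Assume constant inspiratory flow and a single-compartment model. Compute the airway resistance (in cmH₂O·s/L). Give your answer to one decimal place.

14.0

Equation of motion (constant flow): PIP = Vt/C + R·V̇ + PEEP.
R·V̇ = PIP − Vt/C − PEEP = 26 − 465/42.3 − 8 = 26 − 10.993 − 8 = 7.007 cmH2O.
R = 7.007 / 0.5 = 14.014 cmH2O·s/L.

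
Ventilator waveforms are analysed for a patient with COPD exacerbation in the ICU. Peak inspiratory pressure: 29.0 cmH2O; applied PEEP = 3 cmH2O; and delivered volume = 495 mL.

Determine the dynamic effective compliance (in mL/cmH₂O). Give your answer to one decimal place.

19.0

Dynamic compliance = Vt / (PIP − PEEP) = 495 / (29.0 − 3) = 495 / 26.0 = 19.038 mL/cmH2O.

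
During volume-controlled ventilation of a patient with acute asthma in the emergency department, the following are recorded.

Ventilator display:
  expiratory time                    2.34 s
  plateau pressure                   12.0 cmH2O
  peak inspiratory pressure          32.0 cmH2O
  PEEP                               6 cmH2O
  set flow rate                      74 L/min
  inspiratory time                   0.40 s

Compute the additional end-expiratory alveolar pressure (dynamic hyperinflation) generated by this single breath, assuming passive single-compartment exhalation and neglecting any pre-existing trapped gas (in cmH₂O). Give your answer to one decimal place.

Flow: 74 L/min ÷ 60 = 1.2333 L/s.
Vt = flow × Ti = 1.2333 L/s × 0.40 s × 1000 mL/L = 493.32 mL.
R = (PIP − Pplat)/V̇ = (32.0 − 12.0) / 1.2333 = 20.0/1.2333 = 16.217 cmH2O·s/L.
C = Vt/(Pplat − PEEP) = 493.32 / (12.0 − 6) = 493.32/6.0 = 82.22 mL/cmH2O.
τ = R × C = 16.217 × 0.08222 L/cmH2O = 1.333 s.
Fraction remaining = e^(−Te/τ) = e^(−2.34/1.333) = 0.1728; trapped volume = 493.32 × 0.1728 = 85.246 mL.
Additional alveolar pressure from trapping ≈ V_trapped / C = 85.246 / 82.22 = 1.037 cmH2O.

1.0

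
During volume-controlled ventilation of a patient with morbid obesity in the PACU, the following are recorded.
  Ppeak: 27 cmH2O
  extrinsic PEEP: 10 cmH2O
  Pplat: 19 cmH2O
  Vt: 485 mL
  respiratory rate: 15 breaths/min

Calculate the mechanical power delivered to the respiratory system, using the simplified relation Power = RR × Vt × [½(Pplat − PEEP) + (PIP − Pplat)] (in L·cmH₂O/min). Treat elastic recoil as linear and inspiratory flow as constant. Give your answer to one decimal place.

90.9

Per-breath work = Vt × [½(Pplat−PEEP) + (PIP−Pplat)] = 0.485 × [0.5×9.0 + 8.0] = 0.485 × 12.5 = 6.063 L·cmH2O.
Power = 15 × 6.063 = 90.945 L·cmH2O/min.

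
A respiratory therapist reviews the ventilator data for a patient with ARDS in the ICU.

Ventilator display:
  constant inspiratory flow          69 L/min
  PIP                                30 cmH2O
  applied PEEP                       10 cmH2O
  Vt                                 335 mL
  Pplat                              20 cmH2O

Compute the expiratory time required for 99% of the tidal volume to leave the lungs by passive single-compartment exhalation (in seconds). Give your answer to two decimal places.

Flow: 69 L/min ÷ 60 = 1.15 L/s.
R = (PIP − Pplat)/V̇ = (30 − 20) / 1.15 = 10.0/1.15 = 8.696 cmH2O·s/L.
C = Vt/(Pplat − PEEP) = 335.0 / (20 − 10) = 335.0/10.0 = 33.5 mL/cmH2O.
τ = R × C = 8.696 × 0.0335 L/cmH2O = 0.2913 s.
t = −τ·ln(1 − 0.99) = −0.2913·ln(0.01) = 1.341 s.

1.34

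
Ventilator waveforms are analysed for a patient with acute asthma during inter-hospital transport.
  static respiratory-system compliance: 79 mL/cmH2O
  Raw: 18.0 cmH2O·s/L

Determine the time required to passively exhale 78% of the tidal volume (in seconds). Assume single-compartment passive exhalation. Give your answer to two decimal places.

τ = R × C = 18.0 × 79 mL/cmH2O = 18.0 × 0.079 L/cmH2O = 1.422 s.
Exhaled fraction f = 1 − e^(−t/τ) → t = −τ·ln(1 − f) = −1.422·ln(0.22) = 2.153 s.

2.15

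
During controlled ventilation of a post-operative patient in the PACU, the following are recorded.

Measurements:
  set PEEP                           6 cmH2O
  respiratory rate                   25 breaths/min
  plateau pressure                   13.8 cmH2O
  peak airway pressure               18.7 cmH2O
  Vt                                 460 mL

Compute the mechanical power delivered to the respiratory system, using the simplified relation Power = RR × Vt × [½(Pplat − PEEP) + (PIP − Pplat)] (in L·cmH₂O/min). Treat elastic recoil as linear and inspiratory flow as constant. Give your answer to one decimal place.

101.2

Per-breath work = Vt × [½(Pplat−PEEP) + (PIP−Pplat)] = 0.460 × [0.5×7.8 + 4.9] = 0.460 × 8.8 = 4.048 L·cmH2O.
Power = 25 × 4.048 = 101.2 L·cmH2O/min.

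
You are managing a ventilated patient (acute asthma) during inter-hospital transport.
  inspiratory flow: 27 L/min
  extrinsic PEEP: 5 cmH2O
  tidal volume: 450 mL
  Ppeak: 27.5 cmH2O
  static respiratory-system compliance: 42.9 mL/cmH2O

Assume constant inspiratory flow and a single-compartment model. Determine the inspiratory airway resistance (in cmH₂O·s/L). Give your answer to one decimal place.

26.7

Flow: 27 L/min ÷ 60 = 0.45 L/s.
Equation of motion (constant flow): PIP = Vt/C + R·V̇ + PEEP.
R·V̇ = PIP − Vt/C − PEEP = 27.5 − 450/42.9 − 5 = 27.5 − 10.49 − 5 = 12.01 cmH2O.
R = 12.01 / 0.45 = 26.689 cmH2O·s/L.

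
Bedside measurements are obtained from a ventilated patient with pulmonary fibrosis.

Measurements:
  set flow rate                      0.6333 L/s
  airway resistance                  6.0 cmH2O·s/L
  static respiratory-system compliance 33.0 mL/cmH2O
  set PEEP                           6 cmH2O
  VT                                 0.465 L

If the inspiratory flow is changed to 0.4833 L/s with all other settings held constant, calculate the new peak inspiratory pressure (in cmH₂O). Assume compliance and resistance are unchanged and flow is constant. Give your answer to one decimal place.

PIP = Vt/C + R·V̇ + PEEP (constant-flow equation of motion).
Only the resistive term changes: ΔPIP = R × ΔV̇ = 6.0 × (0.4833 − 0.6333) = 6.0 × -0.15 = -0.9 cmH2O.
Original PIP = 465/33.0 + 6.0×0.6333 + 6 = 23.891 cmH2O; new PIP = 23.891 + (-0.9) = 22.991 cmH2O.

23.0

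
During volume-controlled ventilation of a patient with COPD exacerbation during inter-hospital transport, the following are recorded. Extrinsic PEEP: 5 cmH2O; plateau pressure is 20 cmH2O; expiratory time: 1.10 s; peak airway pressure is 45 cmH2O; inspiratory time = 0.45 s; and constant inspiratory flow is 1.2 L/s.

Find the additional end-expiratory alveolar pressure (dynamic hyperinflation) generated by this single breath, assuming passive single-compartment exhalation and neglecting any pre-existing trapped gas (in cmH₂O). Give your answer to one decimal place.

Vt = flow × Ti = 1.2 L/s × 0.45 s × 1000 mL/L = 540.0 mL.
R = (PIP − Pplat)/V̇ = (45 − 20) / 1.2 = 25.0/1.2 = 20.833 cmH2O·s/L.
C = Vt/(Pplat − PEEP) = 540.0 / (20 − 5) = 540.0/15.0 = 36.0 mL/cmH2O.
τ = R × C = 20.833 × 0.036 L/cmH2O = 0.75 s.
Fraction remaining = e^(−Te/τ) = e^(−1.10/0.75) = 0.2307; trapped volume = 540.0 × 0.2307 = 124.58 mL.
Additional alveolar pressure from trapping ≈ V_trapped / C = 124.58 / 36.0 = 3.461 cmH2O.

3.5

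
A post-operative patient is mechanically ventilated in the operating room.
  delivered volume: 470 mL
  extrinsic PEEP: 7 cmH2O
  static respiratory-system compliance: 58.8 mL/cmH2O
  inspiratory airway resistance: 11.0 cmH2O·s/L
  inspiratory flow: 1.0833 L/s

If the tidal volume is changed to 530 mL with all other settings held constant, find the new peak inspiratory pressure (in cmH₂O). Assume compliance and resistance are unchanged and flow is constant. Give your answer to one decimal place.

PIP = Vt/C + R·V̇ + PEEP (constant-flow equation of motion).
Only the elastic term changes: ΔPIP = ΔVt / C = (530 − 470) / 58.8 = 1.02 cmH2O.
Original PIP = 470/58.8 + 11.0×1.0833 + 7 = 26.909 cmH2O; new PIP = 26.909 + (1.02) = 27.929 cmH2O.

27.9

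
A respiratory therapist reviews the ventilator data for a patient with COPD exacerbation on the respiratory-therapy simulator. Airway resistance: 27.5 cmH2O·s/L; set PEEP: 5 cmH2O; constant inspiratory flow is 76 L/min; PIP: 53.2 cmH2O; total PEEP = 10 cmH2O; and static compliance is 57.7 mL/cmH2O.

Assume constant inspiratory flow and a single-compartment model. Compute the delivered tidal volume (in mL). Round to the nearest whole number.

483

Flow: 76 L/min ÷ 60 = 1.2667 L/s.
Total PEEP = 10 cmH2O (set 5 + intrinsic 5); this is the baseline alveolar pressure.
Equation of motion (constant flow): PIP = Vt/C + R·V̇ + PEEP.
Vt/C = PIP − R·V̇ − PEEP = 53.2 − 34.834 − 10 = 8.366 cmH2O.
Vt = C × 8.366 = 57.7 × 8.366 = 482.72 mL.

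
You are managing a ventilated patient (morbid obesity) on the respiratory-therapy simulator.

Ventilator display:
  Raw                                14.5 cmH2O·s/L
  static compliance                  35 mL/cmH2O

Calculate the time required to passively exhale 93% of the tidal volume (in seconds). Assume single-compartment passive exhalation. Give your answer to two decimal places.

1.35

τ = R × C = 14.5 × 35 mL/cmH2O = 14.5 × 0.035 L/cmH2O = 0.5075 s.
Exhaled fraction f = 1 − e^(−t/τ) → t = −τ·ln(1 − f) = −0.5075·ln(0.07) = 1.35 s.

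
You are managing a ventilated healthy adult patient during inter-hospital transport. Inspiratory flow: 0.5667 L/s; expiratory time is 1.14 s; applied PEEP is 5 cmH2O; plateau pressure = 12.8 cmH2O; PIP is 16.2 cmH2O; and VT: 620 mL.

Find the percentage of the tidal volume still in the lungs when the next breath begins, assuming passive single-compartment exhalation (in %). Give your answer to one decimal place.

9.2

R = (PIP − Pplat)/V̇ = (16.2 − 12.8) / 0.5667 = 3.4/0.5667 = 6.0 cmH2O·s/L.
C = Vt/(Pplat − PEEP) = 620.0 / (12.8 − 5) = 620.0/7.8 = 79.487 mL/cmH2O.
τ = R × C = 6.0 × 0.07949 L/cmH2O = 0.4769 s.
Fraction remaining at end-expiration = e^(−Te/τ) = e^(−1.14/0.4769) = 0.09159 → 9.159%.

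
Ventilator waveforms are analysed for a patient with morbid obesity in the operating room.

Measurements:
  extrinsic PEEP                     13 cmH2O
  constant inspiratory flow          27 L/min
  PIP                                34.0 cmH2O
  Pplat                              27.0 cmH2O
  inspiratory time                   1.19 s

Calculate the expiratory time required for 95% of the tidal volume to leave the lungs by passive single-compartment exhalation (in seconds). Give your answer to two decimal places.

Flow: 27 L/min ÷ 60 = 0.45 L/s.
Vt = flow × Ti = 0.45 L/s × 1.19 s × 1000 mL/L = 535.5 mL.
R = (PIP − Pplat)/V̇ = (34.0 − 27.0) / 0.45 = 7.0/0.45 = 15.556 cmH2O·s/L.
C = Vt/(Pplat − PEEP) = 535.5 / (27.0 − 13) = 535.5/14.0 = 38.25 mL/cmH2O.
τ = R × C = 15.556 × 0.03825 L/cmH2O = 0.595 s.
t = −τ·ln(1 − 0.95) = −0.595·ln(0.05) = 1.782 s.

1.78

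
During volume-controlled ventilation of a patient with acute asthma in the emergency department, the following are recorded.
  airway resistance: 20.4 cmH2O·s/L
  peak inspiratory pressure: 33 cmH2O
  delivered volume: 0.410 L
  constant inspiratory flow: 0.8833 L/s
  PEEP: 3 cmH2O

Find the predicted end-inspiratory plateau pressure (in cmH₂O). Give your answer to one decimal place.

15.0

Pplat = PIP − Raw × flow = 33 − 20.4 × 0.8833 = 33 − 18.019 = 14.981 cmH2O.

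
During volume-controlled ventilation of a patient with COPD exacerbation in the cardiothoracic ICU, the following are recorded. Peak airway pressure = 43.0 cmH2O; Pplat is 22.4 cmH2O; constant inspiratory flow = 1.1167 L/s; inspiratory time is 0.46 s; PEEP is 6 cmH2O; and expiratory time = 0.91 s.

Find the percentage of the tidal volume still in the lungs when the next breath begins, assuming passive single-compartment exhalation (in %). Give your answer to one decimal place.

20.7

Vt = flow × Ti = 1.1167 L/s × 0.46 s × 1000 mL/L = 513.68 mL.
R = (PIP − Pplat)/V̇ = (43.0 − 22.4) / 1.1167 = 20.6/1.1167 = 18.447 cmH2O·s/L.
C = Vt/(Pplat − PEEP) = 513.68 / (22.4 − 6) = 513.68/16.4 = 31.322 mL/cmH2O.
τ = R × C = 18.447 × 0.03132 L/cmH2O = 0.5778 s.
Fraction remaining at end-expiration = e^(−Te/τ) = e^(−0.91/0.5778) = 0.207 → 20.7%.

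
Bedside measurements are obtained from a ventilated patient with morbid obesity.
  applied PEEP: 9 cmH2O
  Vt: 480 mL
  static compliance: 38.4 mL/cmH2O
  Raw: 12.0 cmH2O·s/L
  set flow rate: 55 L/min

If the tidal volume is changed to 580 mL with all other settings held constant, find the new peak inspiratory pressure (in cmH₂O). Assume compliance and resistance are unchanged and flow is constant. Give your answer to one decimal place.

Flow: 55 L/min ÷ 60 = 0.9167 L/s.
PIP = Vt/C + R·V̇ + PEEP (constant-flow equation of motion).
Only the elastic term changes: ΔPIP = ΔVt / C = (580 − 480) / 38.4 = 2.604 cmH2O.
Original PIP = 480/38.4 + 12.0×0.9167 + 9 = 32.5 cmH2O; new PIP = 32.5 + (2.604) = 35.104 cmH2O.

35.1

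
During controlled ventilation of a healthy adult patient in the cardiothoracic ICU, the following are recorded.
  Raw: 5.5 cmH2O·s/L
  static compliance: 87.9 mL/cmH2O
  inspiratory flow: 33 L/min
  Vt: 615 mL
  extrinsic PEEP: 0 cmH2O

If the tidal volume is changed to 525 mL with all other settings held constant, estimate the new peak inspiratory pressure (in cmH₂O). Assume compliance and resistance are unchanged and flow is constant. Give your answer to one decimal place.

9.0

Flow: 33 L/min ÷ 60 = 0.55 L/s.
PIP = Vt/C + R·V̇ + PEEP (constant-flow equation of motion).
Only the elastic term changes: ΔPIP = ΔVt / C = (525 − 615) / 87.9 = -1.024 cmH2O.
Original PIP = 615/87.9 + 5.5×0.55 + 0 = 10.022 cmH2O; new PIP = 10.022 + (-1.024) = 8.998 cmH2O.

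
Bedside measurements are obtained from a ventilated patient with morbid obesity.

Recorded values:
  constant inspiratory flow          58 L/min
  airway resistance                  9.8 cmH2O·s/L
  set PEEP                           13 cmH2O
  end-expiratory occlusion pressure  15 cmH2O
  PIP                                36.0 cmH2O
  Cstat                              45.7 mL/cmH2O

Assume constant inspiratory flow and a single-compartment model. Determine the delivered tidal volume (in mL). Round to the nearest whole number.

527

Flow: 58 L/min ÷ 60 = 0.9667 L/s.
Total PEEP = 15 cmH2O (set 13 + intrinsic 2); this is the baseline alveolar pressure.
Equation of motion (constant flow): PIP = Vt/C + R·V̇ + PEEP.
Vt/C = PIP − R·V̇ − PEEP = 36.0 − 9.474 − 15 = 11.526 cmH2O.
Vt = C × 11.526 = 45.7 × 11.526 = 526.74 mL.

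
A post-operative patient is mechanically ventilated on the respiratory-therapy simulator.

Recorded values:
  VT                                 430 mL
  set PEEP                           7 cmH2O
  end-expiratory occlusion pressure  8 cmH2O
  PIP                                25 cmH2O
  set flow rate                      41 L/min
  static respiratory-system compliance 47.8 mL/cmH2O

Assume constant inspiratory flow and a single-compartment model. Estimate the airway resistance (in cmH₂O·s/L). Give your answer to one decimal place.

11.7

Flow: 41 L/min ÷ 60 = 0.6833 L/s.
Total PEEP = 8 cmH2O (set 7 + intrinsic 1); this is the baseline alveolar pressure.
Equation of motion (constant flow): PIP = Vt/C + R·V̇ + PEEP.
R·V̇ = PIP − Vt/C − PEEP = 25 − 430/47.8 − 8 = 25 − 8.996 − 8 = 8.004 cmH2O.
R = 8.004 / 0.6833 = 11.714 cmH2O·s/L.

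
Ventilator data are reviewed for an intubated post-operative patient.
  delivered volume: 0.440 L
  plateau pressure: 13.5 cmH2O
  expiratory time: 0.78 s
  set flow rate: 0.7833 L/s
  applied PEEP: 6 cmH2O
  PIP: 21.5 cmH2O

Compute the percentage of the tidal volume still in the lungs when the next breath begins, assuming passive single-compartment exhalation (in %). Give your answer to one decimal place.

27.2

R = (PIP − Pplat)/V̇ = (21.5 − 13.5) / 0.7833 = 8.0/0.7833 = 10.213 cmH2O·s/L.
C = Vt/(Pplat − PEEP) = 440.0 / (13.5 − 6) = 440.0/7.5 = 58.667 mL/cmH2O.
τ = R × C = 10.213 × 0.05867 L/cmH2O = 0.5992 s.
Fraction remaining at end-expiration = e^(−Te/τ) = e^(−0.78/0.5992) = 0.2721 → 27.21%.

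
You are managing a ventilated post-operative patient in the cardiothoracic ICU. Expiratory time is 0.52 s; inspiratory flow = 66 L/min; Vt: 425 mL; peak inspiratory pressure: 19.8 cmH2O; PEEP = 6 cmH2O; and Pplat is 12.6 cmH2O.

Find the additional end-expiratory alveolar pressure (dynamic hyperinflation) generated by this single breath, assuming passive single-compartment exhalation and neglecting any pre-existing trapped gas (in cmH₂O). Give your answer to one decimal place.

1.9

Flow: 66 L/min ÷ 60 = 1.1 L/s.
R = (PIP − Pplat)/V̇ = (19.8 − 12.6) / 1.1 = 7.2/1.1 = 6.545 cmH2O·s/L.
C = Vt/(Pplat − PEEP) = 425.0 / (12.6 − 6) = 425.0/6.6 = 64.394 mL/cmH2O.
τ = R × C = 6.545 × 0.06439 L/cmH2O = 0.4214 s.
Fraction remaining = e^(−Te/τ) = e^(−0.52/0.4214) = 0.2911; trapped volume = 425.0 × 0.2911 = 123.72 mL.
Additional alveolar pressure from trapping ≈ V_trapped / C = 123.72 / 64.394 = 1.921 cmH2O.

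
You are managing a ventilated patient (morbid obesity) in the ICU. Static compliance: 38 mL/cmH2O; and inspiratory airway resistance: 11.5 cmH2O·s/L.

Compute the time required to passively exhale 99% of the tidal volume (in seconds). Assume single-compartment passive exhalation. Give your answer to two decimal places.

2.01

τ = R × C = 11.5 × 38 mL/cmH2O = 11.5 × 0.038 L/cmH2O = 0.437 s.
Exhaled fraction f = 1 − e^(−t/τ) → t = −τ·ln(1 − f) = −0.437·ln(0.01) = 2.012 s.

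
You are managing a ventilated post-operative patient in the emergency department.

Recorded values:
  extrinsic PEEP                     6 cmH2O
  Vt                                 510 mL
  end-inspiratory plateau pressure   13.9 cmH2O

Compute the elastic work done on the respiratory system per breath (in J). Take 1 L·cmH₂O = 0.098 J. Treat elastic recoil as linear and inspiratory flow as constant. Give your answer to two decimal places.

0.20

Elastic work ≈ ½ × (Pplat − PEEP) × Vt = 0.5 × (13.9 − 6) × 0.510 L = 0.5 × 7.9 × 0.510 = 2.015 L·cmH2O.
× 0.098 J/(L·cmH2O) → 0.1975 J.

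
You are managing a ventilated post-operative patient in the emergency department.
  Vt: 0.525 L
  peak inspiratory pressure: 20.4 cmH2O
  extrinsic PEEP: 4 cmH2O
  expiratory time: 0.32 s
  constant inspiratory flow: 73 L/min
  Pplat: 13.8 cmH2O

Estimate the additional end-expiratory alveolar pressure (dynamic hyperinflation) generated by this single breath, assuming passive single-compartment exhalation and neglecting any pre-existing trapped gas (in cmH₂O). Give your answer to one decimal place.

Flow: 73 L/min ÷ 60 = 1.2167 L/s.
R = (PIP − Pplat)/V̇ = (20.4 − 13.8) / 1.2167 = 6.6/1.2167 = 5.425 cmH2O·s/L.
C = Vt/(Pplat − PEEP) = 525.0 / (13.8 − 4) = 525.0/9.8 = 53.571 mL/cmH2O.
τ = R × C = 5.425 × 0.05357 L/cmH2O = 0.2906 s.
Fraction remaining = e^(−Te/τ) = e^(−0.32/0.2906) = 0.3325; trapped volume = 525.0 × 0.3325 = 174.56 mL.
Additional alveolar pressure from trapping ≈ V_trapped / C = 174.56 / 53.571 = 3.258 cmH2O.

3.3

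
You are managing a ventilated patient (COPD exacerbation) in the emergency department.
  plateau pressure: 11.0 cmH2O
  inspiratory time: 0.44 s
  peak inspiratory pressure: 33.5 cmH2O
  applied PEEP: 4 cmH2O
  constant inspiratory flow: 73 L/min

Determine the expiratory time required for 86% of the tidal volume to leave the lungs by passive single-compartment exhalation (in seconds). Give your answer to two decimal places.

Flow: 73 L/min ÷ 60 = 1.2167 L/s.
Vt = flow × Ti = 1.2167 L/s × 0.44 s × 1000 mL/L = 535.35 mL.
R = (PIP − Pplat)/V̇ = (33.5 − 11.0) / 1.2167 = 22.5/1.2167 = 18.493 cmH2O·s/L.
C = Vt/(Pplat − PEEP) = 535.35 / (11.0 − 4) = 535.35/7.0 = 76.479 mL/cmH2O.
τ = R × C = 18.493 × 0.07648 L/cmH2O = 1.414 s.
t = −τ·ln(1 − 0.86) = −1.414·ln(0.14) = 2.78 s.

2.78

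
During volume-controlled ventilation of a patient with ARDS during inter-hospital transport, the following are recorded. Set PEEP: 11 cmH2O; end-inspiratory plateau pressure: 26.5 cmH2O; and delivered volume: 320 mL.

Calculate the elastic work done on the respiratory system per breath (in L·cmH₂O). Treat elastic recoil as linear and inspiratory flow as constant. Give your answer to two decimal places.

Elastic work ≈ ½ × (Pplat − PEEP) × Vt = 0.5 × (26.5 − 11) × 0.320 L = 0.5 × 15.5 × 0.320 = 2.48 L·cmH2O.

2.48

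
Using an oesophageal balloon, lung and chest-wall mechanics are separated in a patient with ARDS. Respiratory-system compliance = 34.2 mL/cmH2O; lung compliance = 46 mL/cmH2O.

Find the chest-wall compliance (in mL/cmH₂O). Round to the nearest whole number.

133

1/Ccw = 1/Crs − 1/CL.
1/Ccw = 1/34.2 − 1/46 = 0.007501.
Ccw = 133.32 mL/cmH2O.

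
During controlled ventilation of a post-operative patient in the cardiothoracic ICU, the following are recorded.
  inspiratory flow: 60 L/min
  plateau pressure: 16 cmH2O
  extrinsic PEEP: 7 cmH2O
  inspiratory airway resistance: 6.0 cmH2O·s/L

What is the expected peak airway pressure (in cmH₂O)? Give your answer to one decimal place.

Flow: 60 L/min ÷ 60 = 1 L/s.
PIP = Pplat + Raw × flow = 16 + 6.0 × 1 = 16 + 6.0 = 22.0 cmH2O.

22.0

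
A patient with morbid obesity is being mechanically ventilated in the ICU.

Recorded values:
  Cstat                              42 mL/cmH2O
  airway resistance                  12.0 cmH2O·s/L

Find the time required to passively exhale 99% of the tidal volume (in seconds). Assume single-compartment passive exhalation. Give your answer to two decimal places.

2.32

τ = R × C = 12.0 × 42 mL/cmH2O = 12.0 × 0.042 L/cmH2O = 0.504 s.
Exhaled fraction f = 1 − e^(−t/τ) → t = −τ·ln(1 − f) = −0.504·ln(0.01) = 2.321 s.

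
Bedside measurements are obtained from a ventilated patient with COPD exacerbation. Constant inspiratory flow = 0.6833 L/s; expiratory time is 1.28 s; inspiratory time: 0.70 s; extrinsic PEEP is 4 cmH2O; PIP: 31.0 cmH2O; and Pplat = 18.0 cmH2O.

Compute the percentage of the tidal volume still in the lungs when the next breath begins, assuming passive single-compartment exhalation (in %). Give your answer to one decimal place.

14.0

Vt = flow × Ti = 0.6833 L/s × 0.70 s × 1000 mL/L = 478.31 mL.
R = (PIP − Pplat)/V̇ = (31.0 − 18.0) / 0.6833 = 13.0/0.6833 = 19.025 cmH2O·s/L.
C = Vt/(Pplat − PEEP) = 478.31 / (18.0 − 4) = 478.31/14.0 = 34.165 mL/cmH2O.
τ = R × C = 19.025 × 0.03417 L/cmH2O = 0.6501 s.
Fraction remaining at end-expiration = e^(−Te/τ) = e^(−1.28/0.6501) = 0.1396 → 13.96%.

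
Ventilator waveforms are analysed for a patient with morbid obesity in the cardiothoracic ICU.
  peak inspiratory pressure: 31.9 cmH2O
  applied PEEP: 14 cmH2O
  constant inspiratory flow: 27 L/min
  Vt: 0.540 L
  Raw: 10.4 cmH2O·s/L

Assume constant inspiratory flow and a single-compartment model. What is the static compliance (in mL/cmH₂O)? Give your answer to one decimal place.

Flow: 27 L/min ÷ 60 = 0.45 L/s.
Equation of motion (constant flow): PIP = Vt/C + R·V̇ + PEEP.
Vt/C = PIP − R·V̇ − PEEP = 31.9 − 10.4×0.45 − 14 = 31.9 − 4.68 − 14 = 13.22 cmH2O.
C = Vt / 13.22 = 540 / 13.22 = 40.847 mL/cmH2O.

40.8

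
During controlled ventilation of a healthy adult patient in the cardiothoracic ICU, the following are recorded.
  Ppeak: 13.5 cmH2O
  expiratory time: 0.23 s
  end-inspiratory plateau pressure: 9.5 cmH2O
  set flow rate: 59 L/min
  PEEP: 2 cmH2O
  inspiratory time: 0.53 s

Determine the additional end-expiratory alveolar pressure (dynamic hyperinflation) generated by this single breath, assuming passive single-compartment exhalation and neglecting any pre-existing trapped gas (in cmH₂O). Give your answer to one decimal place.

3.3

Flow: 59 L/min ÷ 60 = 0.9833 L/s.
Vt = flow × Ti = 0.9833 L/s × 0.53 s × 1000 mL/L = 521.15 mL.
R = (PIP − Pplat)/V̇ = (13.5 − 9.5) / 0.9833 = 4.0/0.9833 = 4.068 cmH2O·s/L.
C = Vt/(Pplat − PEEP) = 521.15 / (9.5 − 2) = 521.15/7.5 = 69.487 mL/cmH2O.
τ = R × C = 4.068 × 0.06949 L/cmH2O = 0.2827 s.
Fraction remaining = e^(−Te/τ) = e^(−0.23/0.2827) = 0.4433; trapped volume = 521.15 × 0.4433 = 231.03 mL.
Additional alveolar pressure from trapping ≈ V_trapped / C = 231.03 / 69.487 = 3.325 cmH2O.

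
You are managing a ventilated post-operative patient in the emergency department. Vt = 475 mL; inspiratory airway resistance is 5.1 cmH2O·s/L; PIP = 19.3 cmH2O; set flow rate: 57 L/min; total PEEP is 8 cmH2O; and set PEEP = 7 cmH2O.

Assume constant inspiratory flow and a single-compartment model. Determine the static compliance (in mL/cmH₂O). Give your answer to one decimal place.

73.6

Flow: 57 L/min ÷ 60 = 0.95 L/s.
Total PEEP = 8 cmH2O (set 7 + intrinsic 1); this is the baseline alveolar pressure.
Equation of motion (constant flow): PIP = Vt/C + R·V̇ + PEEP.
Vt/C = PIP − R·V̇ − PEEP = 19.3 − 5.1×0.95 − 8 = 19.3 − 4.845 − 8 = 6.455 cmH2O.
C = Vt / 6.455 = 475 / 6.455 = 73.586 mL/cmH2O.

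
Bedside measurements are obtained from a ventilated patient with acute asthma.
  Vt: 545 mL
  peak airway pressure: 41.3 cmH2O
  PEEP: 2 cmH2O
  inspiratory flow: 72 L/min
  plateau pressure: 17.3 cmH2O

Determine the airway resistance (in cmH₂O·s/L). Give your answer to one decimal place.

Flow: 72 L/min ÷ 60 = 1.2 L/s.
Raw = (PIP − Pplat) / flow = (41.3 − 17.3) / 1.2 = 24.0 / 1.2 = 20.0 cmH2O·s/L.

20.0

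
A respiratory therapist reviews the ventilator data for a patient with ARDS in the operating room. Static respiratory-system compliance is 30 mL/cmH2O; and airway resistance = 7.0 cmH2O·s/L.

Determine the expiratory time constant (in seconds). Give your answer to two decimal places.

τ = R × C = 7.0 × 30 mL/cmH2O = 7.0 × 0.030 L/cmH2O = 0.21 s.

0.21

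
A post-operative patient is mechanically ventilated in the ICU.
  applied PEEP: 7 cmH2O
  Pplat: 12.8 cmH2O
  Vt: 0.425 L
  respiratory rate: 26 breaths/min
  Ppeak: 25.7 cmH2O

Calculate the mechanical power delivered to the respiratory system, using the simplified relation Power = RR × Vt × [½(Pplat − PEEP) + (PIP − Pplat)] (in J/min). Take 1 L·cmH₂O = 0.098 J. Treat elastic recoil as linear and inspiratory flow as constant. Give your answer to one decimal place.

17.1

Per-breath work = Vt × [½(Pplat−PEEP) + (PIP−Pplat)] = 0.425 × [0.5×5.8 + 12.9] = 0.425 × 15.8 = 6.715 L·cmH2O.
Power = 26 × 6.715 = 174.59 L·cmH2O/min.
× 0.098 J/(L·cmH2O) → 17.11 J/min.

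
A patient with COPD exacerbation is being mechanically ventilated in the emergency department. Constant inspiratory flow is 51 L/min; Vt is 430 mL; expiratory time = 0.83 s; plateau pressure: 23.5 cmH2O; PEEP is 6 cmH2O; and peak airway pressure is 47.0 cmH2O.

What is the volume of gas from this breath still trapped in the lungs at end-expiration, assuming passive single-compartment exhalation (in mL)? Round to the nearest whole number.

Flow: 51 L/min ÷ 60 = 0.85 L/s.
R = (PIP − Pplat)/V̇ = (47.0 − 23.5) / 0.85 = 23.5/0.85 = 27.647 cmH2O·s/L.
C = Vt/(Pplat − PEEP) = 430.0 / (23.5 − 6) = 430.0/17.5 = 24.571 mL/cmH2O.
τ = R × C = 27.647 × 0.02457 L/cmH2O = 0.6793 s.
Fraction remaining = e^(−Te/τ) = e^(−0.83/0.6793) = 0.2947.
Trapped volume = 430.0 × 0.2947 = 126.72 mL.

127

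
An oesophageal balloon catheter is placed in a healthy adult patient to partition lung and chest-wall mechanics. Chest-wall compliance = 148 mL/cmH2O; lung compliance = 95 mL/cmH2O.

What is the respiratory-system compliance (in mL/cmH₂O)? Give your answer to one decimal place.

Lung and chest wall are elastances in series: 1/Crs = 1/CL + 1/Ccw.
1/Crs = 1/95 + 1/148 = 0.01728.
Crs = 57.87 mL/cmH2O.

57.9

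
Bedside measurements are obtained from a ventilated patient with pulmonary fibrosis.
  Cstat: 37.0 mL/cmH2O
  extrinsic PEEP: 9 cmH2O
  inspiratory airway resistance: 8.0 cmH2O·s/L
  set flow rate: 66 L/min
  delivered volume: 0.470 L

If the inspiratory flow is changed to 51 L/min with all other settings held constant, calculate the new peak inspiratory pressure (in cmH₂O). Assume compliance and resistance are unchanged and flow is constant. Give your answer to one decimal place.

Flow: 66 L/min ÷ 60 = 1.1 L/s.
New flow: 51 L/min ÷ 60 = 0.85 L/s.
PIP = Vt/C + R·V̇ + PEEP (constant-flow equation of motion).
Only the resistive term changes: ΔPIP = R × ΔV̇ = 8.0 × (0.85 − 1.1) = 8.0 × -0.25 = -2.0 cmH2O.
Original PIP = 470/37.0 + 8.0×1.1 + 9 = 30.503 cmH2O; new PIP = 30.503 + (-2.0) = 28.503 cmH2O.

28.5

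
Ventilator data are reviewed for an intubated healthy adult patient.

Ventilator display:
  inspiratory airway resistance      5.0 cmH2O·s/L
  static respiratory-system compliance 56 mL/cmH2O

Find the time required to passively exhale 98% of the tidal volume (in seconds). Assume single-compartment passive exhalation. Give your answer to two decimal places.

1.10

τ = R × C = 5.0 × 56 mL/cmH2O = 5.0 × 0.056 L/cmH2O = 0.28 s.
Exhaled fraction f = 1 − e^(−t/τ) → t = −τ·ln(1 − f) = −0.28·ln(0.02) = 1.095 s.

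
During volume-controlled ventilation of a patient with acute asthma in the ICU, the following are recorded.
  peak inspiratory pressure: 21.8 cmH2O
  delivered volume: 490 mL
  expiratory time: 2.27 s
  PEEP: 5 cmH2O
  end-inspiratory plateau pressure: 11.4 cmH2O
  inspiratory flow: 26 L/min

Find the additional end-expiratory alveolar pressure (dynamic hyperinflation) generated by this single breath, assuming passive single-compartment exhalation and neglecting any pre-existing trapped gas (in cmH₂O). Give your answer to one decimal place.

Flow: 26 L/min ÷ 60 = 0.4333 L/s.
R = (PIP − Pplat)/V̇ = (21.8 − 11.4) / 0.4333 = 10.4/0.4333 = 24.002 cmH2O·s/L.
C = Vt/(Pplat − PEEP) = 490.0 / (11.4 − 5) = 490.0/6.4 = 76.563 mL/cmH2O.
τ = R × C = 24.002 × 0.07656 L/cmH2O = 1.838 s.
Fraction remaining = e^(−Te/τ) = e^(−2.27/1.838) = 0.2908; trapped volume = 490.0 × 0.2908 = 142.49 mL.
Additional alveolar pressure from trapping ≈ V_trapped / C = 142.49 / 76.563 = 1.861 cmH2O.

1.9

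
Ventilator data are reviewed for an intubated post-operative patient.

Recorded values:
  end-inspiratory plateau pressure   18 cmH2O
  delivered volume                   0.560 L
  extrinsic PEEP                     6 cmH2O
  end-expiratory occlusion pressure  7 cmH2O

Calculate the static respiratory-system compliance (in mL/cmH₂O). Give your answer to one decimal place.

50.9

End-expiratory occlusion gives total PEEP = 7 cmH2O (intrinsic PEEP = 7 − 6 = 1). Use total PEEP for the elastic gradient.
Cstat = Vt / (Pplat − PEEPtotal) = 560 / (18 − 7) = 560 / 11.0 = 50.909 mL/cmH2O.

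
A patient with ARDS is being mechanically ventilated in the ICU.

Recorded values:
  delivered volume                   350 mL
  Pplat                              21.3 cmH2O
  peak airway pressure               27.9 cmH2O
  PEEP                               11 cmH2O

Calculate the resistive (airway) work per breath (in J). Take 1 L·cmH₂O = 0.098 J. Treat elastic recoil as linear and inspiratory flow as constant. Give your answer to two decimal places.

0.23

With constant inspiratory flow the resistive pressure is constant at PIP − Pplat = 27.9 − 21.3 = 6.6 cmH2O, so resistive work = 6.6 × 0.350 = 2.31 L·cmH2O.
× 0.098 J/(L·cmH2O) → 0.2264 J.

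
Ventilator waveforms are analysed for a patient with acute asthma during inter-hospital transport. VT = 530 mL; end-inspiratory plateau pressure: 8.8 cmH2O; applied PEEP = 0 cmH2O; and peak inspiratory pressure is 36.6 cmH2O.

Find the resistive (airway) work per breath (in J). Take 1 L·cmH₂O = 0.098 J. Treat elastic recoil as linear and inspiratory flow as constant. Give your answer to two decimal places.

1.44

With constant inspiratory flow the resistive pressure is constant at PIP − Pplat = 36.6 − 8.8 = 27.8 cmH2O, so resistive work = 27.8 × 0.530 = 14.734 L·cmH2O.
× 0.098 J/(L·cmH2O) → 1.444 J.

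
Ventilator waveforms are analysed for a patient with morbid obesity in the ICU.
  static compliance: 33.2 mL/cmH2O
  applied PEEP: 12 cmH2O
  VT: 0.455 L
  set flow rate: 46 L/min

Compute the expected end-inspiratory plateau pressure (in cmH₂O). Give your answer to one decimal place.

25.7

Pplat = PEEP + Vt / Cstat = 12 + 455 / 33.2 = 12 + 13.705 = 25.705 cmH2O.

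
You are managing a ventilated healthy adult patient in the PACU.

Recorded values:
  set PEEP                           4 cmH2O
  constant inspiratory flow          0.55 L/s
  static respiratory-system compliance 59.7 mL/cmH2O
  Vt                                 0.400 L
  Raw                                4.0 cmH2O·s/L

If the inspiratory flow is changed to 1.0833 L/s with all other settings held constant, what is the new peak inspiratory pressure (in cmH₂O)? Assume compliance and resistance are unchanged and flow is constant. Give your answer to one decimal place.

PIP = Vt/C + R·V̇ + PEEP (constant-flow equation of motion).
Only the resistive term changes: ΔPIP = R × ΔV̇ = 4.0 × (1.0833 − 0.55) = 4.0 × 0.5333 = 2.133 cmH2O.
Original PIP = 400/59.7 + 4.0×0.55 + 4 = 12.9 cmH2O; new PIP = 12.9 + (2.133) = 15.033 cmH2O.

15.0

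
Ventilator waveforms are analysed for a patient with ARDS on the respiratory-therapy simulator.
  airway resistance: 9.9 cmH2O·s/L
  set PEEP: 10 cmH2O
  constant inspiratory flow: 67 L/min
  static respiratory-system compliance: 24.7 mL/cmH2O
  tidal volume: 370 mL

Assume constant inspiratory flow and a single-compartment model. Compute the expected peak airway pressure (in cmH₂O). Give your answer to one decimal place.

Flow: 67 L/min ÷ 60 = 1.1167 L/s.
Equation of motion (constant flow): PIP = Vt/C + R·V̇ + PEEP.
PIP = 370/24.7 + 9.9×1.1167 + 10 = 14.98 + 11.055 + 10 = 36.035 cmH2O.

36.0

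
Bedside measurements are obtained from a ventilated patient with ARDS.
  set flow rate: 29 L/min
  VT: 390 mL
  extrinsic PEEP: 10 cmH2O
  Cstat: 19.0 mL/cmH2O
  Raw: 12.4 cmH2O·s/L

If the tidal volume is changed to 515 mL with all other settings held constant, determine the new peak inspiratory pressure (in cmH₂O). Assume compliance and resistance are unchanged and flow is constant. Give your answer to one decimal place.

Flow: 29 L/min ÷ 60 = 0.4833 L/s.
PIP = Vt/C + R·V̇ + PEEP (constant-flow equation of motion).
Only the elastic term changes: ΔPIP = ΔVt / C = (515 − 390) / 19.0 = 6.579 cmH2O.
Original PIP = 390/19.0 + 12.4×0.4833 + 10 = 36.519 cmH2O; new PIP = 36.519 + (6.579) = 43.098 cmH2O.

43.1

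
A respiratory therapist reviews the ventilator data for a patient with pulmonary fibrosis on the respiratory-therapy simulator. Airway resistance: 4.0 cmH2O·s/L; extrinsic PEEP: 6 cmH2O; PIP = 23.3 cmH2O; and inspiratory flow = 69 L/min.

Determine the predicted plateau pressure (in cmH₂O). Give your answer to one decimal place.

18.7

Flow: 69 L/min ÷ 60 = 1.15 L/s.
Pplat = PIP − Raw × flow = 23.3 − 4.0 × 1.15 = 23.3 − 4.6 = 18.7 cmH2O.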